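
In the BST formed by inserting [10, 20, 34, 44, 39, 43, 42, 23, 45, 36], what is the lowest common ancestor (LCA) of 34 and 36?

Tree insertion order: [10, 20, 34, 44, 39, 43, 42, 23, 45, 36]
Tree (level-order array): [10, None, 20, None, 34, 23, 44, None, None, 39, 45, 36, 43, None, None, None, None, 42]
In a BST, the LCA of p=34, q=36 is the first node v on the
root-to-leaf path with p <= v <= q (go left if both < v, right if both > v).
Walk from root:
  at 10: both 34 and 36 > 10, go right
  at 20: both 34 and 36 > 20, go right
  at 34: 34 <= 34 <= 36, this is the LCA
LCA = 34


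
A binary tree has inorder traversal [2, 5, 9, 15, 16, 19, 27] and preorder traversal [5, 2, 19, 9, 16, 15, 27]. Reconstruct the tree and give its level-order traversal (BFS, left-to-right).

Inorder:  [2, 5, 9, 15, 16, 19, 27]
Preorder: [5, 2, 19, 9, 16, 15, 27]
Algorithm: preorder visits root first, so consume preorder in order;
for each root, split the current inorder slice at that value into
left-subtree inorder and right-subtree inorder, then recurse.
Recursive splits:
  root=5; inorder splits into left=[2], right=[9, 15, 16, 19, 27]
  root=2; inorder splits into left=[], right=[]
  root=19; inorder splits into left=[9, 15, 16], right=[27]
  root=9; inorder splits into left=[], right=[15, 16]
  root=16; inorder splits into left=[15], right=[]
  root=15; inorder splits into left=[], right=[]
  root=27; inorder splits into left=[], right=[]
Reconstructed level-order: [5, 2, 19, 9, 27, 16, 15]


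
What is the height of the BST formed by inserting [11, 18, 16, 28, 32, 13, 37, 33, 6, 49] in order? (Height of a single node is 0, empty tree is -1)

Insertion order: [11, 18, 16, 28, 32, 13, 37, 33, 6, 49]
Tree (level-order array): [11, 6, 18, None, None, 16, 28, 13, None, None, 32, None, None, None, 37, 33, 49]
Compute height bottom-up (empty subtree = -1):
  height(6) = 1 + max(-1, -1) = 0
  height(13) = 1 + max(-1, -1) = 0
  height(16) = 1 + max(0, -1) = 1
  height(33) = 1 + max(-1, -1) = 0
  height(49) = 1 + max(-1, -1) = 0
  height(37) = 1 + max(0, 0) = 1
  height(32) = 1 + max(-1, 1) = 2
  height(28) = 1 + max(-1, 2) = 3
  height(18) = 1 + max(1, 3) = 4
  height(11) = 1 + max(0, 4) = 5
Height = 5


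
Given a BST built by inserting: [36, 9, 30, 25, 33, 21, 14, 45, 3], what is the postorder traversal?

Tree insertion order: [36, 9, 30, 25, 33, 21, 14, 45, 3]
Tree (level-order array): [36, 9, 45, 3, 30, None, None, None, None, 25, 33, 21, None, None, None, 14]
Postorder traversal: [3, 14, 21, 25, 33, 30, 9, 45, 36]


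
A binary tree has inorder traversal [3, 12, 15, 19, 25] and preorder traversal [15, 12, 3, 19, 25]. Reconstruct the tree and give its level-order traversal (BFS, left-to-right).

Inorder:  [3, 12, 15, 19, 25]
Preorder: [15, 12, 3, 19, 25]
Algorithm: preorder visits root first, so consume preorder in order;
for each root, split the current inorder slice at that value into
left-subtree inorder and right-subtree inorder, then recurse.
Recursive splits:
  root=15; inorder splits into left=[3, 12], right=[19, 25]
  root=12; inorder splits into left=[3], right=[]
  root=3; inorder splits into left=[], right=[]
  root=19; inorder splits into left=[], right=[25]
  root=25; inorder splits into left=[], right=[]
Reconstructed level-order: [15, 12, 19, 3, 25]


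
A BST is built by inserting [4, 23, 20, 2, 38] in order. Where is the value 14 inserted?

Starting tree (level order): [4, 2, 23, None, None, 20, 38]
Insertion path: 4 -> 23 -> 20
Result: insert 14 as left child of 20
Final tree (level order): [4, 2, 23, None, None, 20, 38, 14]


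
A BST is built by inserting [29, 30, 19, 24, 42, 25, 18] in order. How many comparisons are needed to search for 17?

Search path for 17: 29 -> 19 -> 18
Found: False
Comparisons: 3


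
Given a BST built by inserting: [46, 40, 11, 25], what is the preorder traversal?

Tree insertion order: [46, 40, 11, 25]
Tree (level-order array): [46, 40, None, 11, None, None, 25]
Preorder traversal: [46, 40, 11, 25]


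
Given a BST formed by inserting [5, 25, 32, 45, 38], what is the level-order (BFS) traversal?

Tree insertion order: [5, 25, 32, 45, 38]
Tree (level-order array): [5, None, 25, None, 32, None, 45, 38]
BFS from the root, enqueuing left then right child of each popped node:
  queue [5] -> pop 5, enqueue [25], visited so far: [5]
  queue [25] -> pop 25, enqueue [32], visited so far: [5, 25]
  queue [32] -> pop 32, enqueue [45], visited so far: [5, 25, 32]
  queue [45] -> pop 45, enqueue [38], visited so far: [5, 25, 32, 45]
  queue [38] -> pop 38, enqueue [none], visited so far: [5, 25, 32, 45, 38]
Result: [5, 25, 32, 45, 38]


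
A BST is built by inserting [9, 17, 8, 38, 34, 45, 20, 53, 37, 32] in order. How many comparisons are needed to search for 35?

Search path for 35: 9 -> 17 -> 38 -> 34 -> 37
Found: False
Comparisons: 5


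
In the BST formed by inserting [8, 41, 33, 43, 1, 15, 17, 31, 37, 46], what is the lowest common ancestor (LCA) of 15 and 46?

Tree insertion order: [8, 41, 33, 43, 1, 15, 17, 31, 37, 46]
Tree (level-order array): [8, 1, 41, None, None, 33, 43, 15, 37, None, 46, None, 17, None, None, None, None, None, 31]
In a BST, the LCA of p=15, q=46 is the first node v on the
root-to-leaf path with p <= v <= q (go left if both < v, right if both > v).
Walk from root:
  at 8: both 15 and 46 > 8, go right
  at 41: 15 <= 41 <= 46, this is the LCA
LCA = 41


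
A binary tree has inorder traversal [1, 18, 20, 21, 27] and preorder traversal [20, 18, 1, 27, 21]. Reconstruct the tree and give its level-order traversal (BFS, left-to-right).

Inorder:  [1, 18, 20, 21, 27]
Preorder: [20, 18, 1, 27, 21]
Algorithm: preorder visits root first, so consume preorder in order;
for each root, split the current inorder slice at that value into
left-subtree inorder and right-subtree inorder, then recurse.
Recursive splits:
  root=20; inorder splits into left=[1, 18], right=[21, 27]
  root=18; inorder splits into left=[1], right=[]
  root=1; inorder splits into left=[], right=[]
  root=27; inorder splits into left=[21], right=[]
  root=21; inorder splits into left=[], right=[]
Reconstructed level-order: [20, 18, 27, 1, 21]


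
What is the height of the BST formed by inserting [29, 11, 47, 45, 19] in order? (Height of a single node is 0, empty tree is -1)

Insertion order: [29, 11, 47, 45, 19]
Tree (level-order array): [29, 11, 47, None, 19, 45]
Compute height bottom-up (empty subtree = -1):
  height(19) = 1 + max(-1, -1) = 0
  height(11) = 1 + max(-1, 0) = 1
  height(45) = 1 + max(-1, -1) = 0
  height(47) = 1 + max(0, -1) = 1
  height(29) = 1 + max(1, 1) = 2
Height = 2


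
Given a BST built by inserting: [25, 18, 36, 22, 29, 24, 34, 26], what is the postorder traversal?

Tree insertion order: [25, 18, 36, 22, 29, 24, 34, 26]
Tree (level-order array): [25, 18, 36, None, 22, 29, None, None, 24, 26, 34]
Postorder traversal: [24, 22, 18, 26, 34, 29, 36, 25]


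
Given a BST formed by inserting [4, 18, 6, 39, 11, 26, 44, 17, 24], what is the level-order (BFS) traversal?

Tree insertion order: [4, 18, 6, 39, 11, 26, 44, 17, 24]
Tree (level-order array): [4, None, 18, 6, 39, None, 11, 26, 44, None, 17, 24]
BFS from the root, enqueuing left then right child of each popped node:
  queue [4] -> pop 4, enqueue [18], visited so far: [4]
  queue [18] -> pop 18, enqueue [6, 39], visited so far: [4, 18]
  queue [6, 39] -> pop 6, enqueue [11], visited so far: [4, 18, 6]
  queue [39, 11] -> pop 39, enqueue [26, 44], visited so far: [4, 18, 6, 39]
  queue [11, 26, 44] -> pop 11, enqueue [17], visited so far: [4, 18, 6, 39, 11]
  queue [26, 44, 17] -> pop 26, enqueue [24], visited so far: [4, 18, 6, 39, 11, 26]
  queue [44, 17, 24] -> pop 44, enqueue [none], visited so far: [4, 18, 6, 39, 11, 26, 44]
  queue [17, 24] -> pop 17, enqueue [none], visited so far: [4, 18, 6, 39, 11, 26, 44, 17]
  queue [24] -> pop 24, enqueue [none], visited so far: [4, 18, 6, 39, 11, 26, 44, 17, 24]
Result: [4, 18, 6, 39, 11, 26, 44, 17, 24]


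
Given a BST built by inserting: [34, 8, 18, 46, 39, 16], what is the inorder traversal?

Tree insertion order: [34, 8, 18, 46, 39, 16]
Tree (level-order array): [34, 8, 46, None, 18, 39, None, 16]
Inorder traversal: [8, 16, 18, 34, 39, 46]


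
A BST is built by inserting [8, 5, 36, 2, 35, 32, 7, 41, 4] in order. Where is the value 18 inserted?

Starting tree (level order): [8, 5, 36, 2, 7, 35, 41, None, 4, None, None, 32]
Insertion path: 8 -> 36 -> 35 -> 32
Result: insert 18 as left child of 32
Final tree (level order): [8, 5, 36, 2, 7, 35, 41, None, 4, None, None, 32, None, None, None, None, None, 18]


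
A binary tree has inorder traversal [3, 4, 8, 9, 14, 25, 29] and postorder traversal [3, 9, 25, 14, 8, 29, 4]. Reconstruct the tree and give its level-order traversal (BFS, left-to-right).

Inorder:   [3, 4, 8, 9, 14, 25, 29]
Postorder: [3, 9, 25, 14, 8, 29, 4]
Algorithm: postorder visits root last, so walk postorder right-to-left;
each value is the root of the current inorder slice — split it at that
value, recurse on the right subtree first, then the left.
Recursive splits:
  root=4; inorder splits into left=[3], right=[8, 9, 14, 25, 29]
  root=29; inorder splits into left=[8, 9, 14, 25], right=[]
  root=8; inorder splits into left=[], right=[9, 14, 25]
  root=14; inorder splits into left=[9], right=[25]
  root=25; inorder splits into left=[], right=[]
  root=9; inorder splits into left=[], right=[]
  root=3; inorder splits into left=[], right=[]
Reconstructed level-order: [4, 3, 29, 8, 14, 9, 25]


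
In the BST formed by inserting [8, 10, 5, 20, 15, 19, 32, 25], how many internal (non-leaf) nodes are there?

Tree built from: [8, 10, 5, 20, 15, 19, 32, 25]
Tree (level-order array): [8, 5, 10, None, None, None, 20, 15, 32, None, 19, 25]
Rule: An internal node has at least one child.
Per-node child counts:
  node 8: 2 child(ren)
  node 5: 0 child(ren)
  node 10: 1 child(ren)
  node 20: 2 child(ren)
  node 15: 1 child(ren)
  node 19: 0 child(ren)
  node 32: 1 child(ren)
  node 25: 0 child(ren)
Matching nodes: [8, 10, 20, 15, 32]
Count of internal (non-leaf) nodes: 5


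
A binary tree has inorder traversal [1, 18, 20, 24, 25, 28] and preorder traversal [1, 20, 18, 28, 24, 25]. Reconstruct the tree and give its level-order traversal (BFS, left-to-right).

Inorder:  [1, 18, 20, 24, 25, 28]
Preorder: [1, 20, 18, 28, 24, 25]
Algorithm: preorder visits root first, so consume preorder in order;
for each root, split the current inorder slice at that value into
left-subtree inorder and right-subtree inorder, then recurse.
Recursive splits:
  root=1; inorder splits into left=[], right=[18, 20, 24, 25, 28]
  root=20; inorder splits into left=[18], right=[24, 25, 28]
  root=18; inorder splits into left=[], right=[]
  root=28; inorder splits into left=[24, 25], right=[]
  root=24; inorder splits into left=[], right=[25]
  root=25; inorder splits into left=[], right=[]
Reconstructed level-order: [1, 20, 18, 28, 24, 25]


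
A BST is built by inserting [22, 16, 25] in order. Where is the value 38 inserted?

Starting tree (level order): [22, 16, 25]
Insertion path: 22 -> 25
Result: insert 38 as right child of 25
Final tree (level order): [22, 16, 25, None, None, None, 38]


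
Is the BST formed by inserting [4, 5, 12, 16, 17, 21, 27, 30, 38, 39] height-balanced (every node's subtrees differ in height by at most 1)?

Tree (level-order array): [4, None, 5, None, 12, None, 16, None, 17, None, 21, None, 27, None, 30, None, 38, None, 39]
Definition: a tree is height-balanced if, at every node, |h(left) - h(right)| <= 1 (empty subtree has height -1).
Bottom-up per-node check:
  node 39: h_left=-1, h_right=-1, diff=0 [OK], height=0
  node 38: h_left=-1, h_right=0, diff=1 [OK], height=1
  node 30: h_left=-1, h_right=1, diff=2 [FAIL (|-1-1|=2 > 1)], height=2
  node 27: h_left=-1, h_right=2, diff=3 [FAIL (|-1-2|=3 > 1)], height=3
  node 21: h_left=-1, h_right=3, diff=4 [FAIL (|-1-3|=4 > 1)], height=4
  node 17: h_left=-1, h_right=4, diff=5 [FAIL (|-1-4|=5 > 1)], height=5
  node 16: h_left=-1, h_right=5, diff=6 [FAIL (|-1-5|=6 > 1)], height=6
  node 12: h_left=-1, h_right=6, diff=7 [FAIL (|-1-6|=7 > 1)], height=7
  node 5: h_left=-1, h_right=7, diff=8 [FAIL (|-1-7|=8 > 1)], height=8
  node 4: h_left=-1, h_right=8, diff=9 [FAIL (|-1-8|=9 > 1)], height=9
Node 30 violates the condition: |-1 - 1| = 2 > 1.
Result: Not balanced


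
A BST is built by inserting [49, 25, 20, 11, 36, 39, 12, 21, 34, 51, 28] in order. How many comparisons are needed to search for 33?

Search path for 33: 49 -> 25 -> 36 -> 34 -> 28
Found: False
Comparisons: 5


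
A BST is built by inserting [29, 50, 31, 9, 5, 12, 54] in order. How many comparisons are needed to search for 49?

Search path for 49: 29 -> 50 -> 31
Found: False
Comparisons: 3


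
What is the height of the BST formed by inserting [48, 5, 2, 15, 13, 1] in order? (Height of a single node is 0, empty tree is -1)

Insertion order: [48, 5, 2, 15, 13, 1]
Tree (level-order array): [48, 5, None, 2, 15, 1, None, 13]
Compute height bottom-up (empty subtree = -1):
  height(1) = 1 + max(-1, -1) = 0
  height(2) = 1 + max(0, -1) = 1
  height(13) = 1 + max(-1, -1) = 0
  height(15) = 1 + max(0, -1) = 1
  height(5) = 1 + max(1, 1) = 2
  height(48) = 1 + max(2, -1) = 3
Height = 3


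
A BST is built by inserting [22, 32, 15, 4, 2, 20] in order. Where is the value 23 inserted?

Starting tree (level order): [22, 15, 32, 4, 20, None, None, 2]
Insertion path: 22 -> 32
Result: insert 23 as left child of 32
Final tree (level order): [22, 15, 32, 4, 20, 23, None, 2]


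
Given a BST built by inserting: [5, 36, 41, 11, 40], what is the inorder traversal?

Tree insertion order: [5, 36, 41, 11, 40]
Tree (level-order array): [5, None, 36, 11, 41, None, None, 40]
Inorder traversal: [5, 11, 36, 40, 41]


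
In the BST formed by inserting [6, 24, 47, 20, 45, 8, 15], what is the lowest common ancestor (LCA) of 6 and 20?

Tree insertion order: [6, 24, 47, 20, 45, 8, 15]
Tree (level-order array): [6, None, 24, 20, 47, 8, None, 45, None, None, 15]
In a BST, the LCA of p=6, q=20 is the first node v on the
root-to-leaf path with p <= v <= q (go left if both < v, right if both > v).
Walk from root:
  at 6: 6 <= 6 <= 20, this is the LCA
LCA = 6


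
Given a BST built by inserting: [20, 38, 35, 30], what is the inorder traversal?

Tree insertion order: [20, 38, 35, 30]
Tree (level-order array): [20, None, 38, 35, None, 30]
Inorder traversal: [20, 30, 35, 38]


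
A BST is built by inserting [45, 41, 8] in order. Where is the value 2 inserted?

Starting tree (level order): [45, 41, None, 8]
Insertion path: 45 -> 41 -> 8
Result: insert 2 as left child of 8
Final tree (level order): [45, 41, None, 8, None, 2]


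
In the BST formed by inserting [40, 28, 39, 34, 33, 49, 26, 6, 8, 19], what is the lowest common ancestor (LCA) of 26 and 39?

Tree insertion order: [40, 28, 39, 34, 33, 49, 26, 6, 8, 19]
Tree (level-order array): [40, 28, 49, 26, 39, None, None, 6, None, 34, None, None, 8, 33, None, None, 19]
In a BST, the LCA of p=26, q=39 is the first node v on the
root-to-leaf path with p <= v <= q (go left if both < v, right if both > v).
Walk from root:
  at 40: both 26 and 39 < 40, go left
  at 28: 26 <= 28 <= 39, this is the LCA
LCA = 28


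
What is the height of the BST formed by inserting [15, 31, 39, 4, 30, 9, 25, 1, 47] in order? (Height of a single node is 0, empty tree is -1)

Insertion order: [15, 31, 39, 4, 30, 9, 25, 1, 47]
Tree (level-order array): [15, 4, 31, 1, 9, 30, 39, None, None, None, None, 25, None, None, 47]
Compute height bottom-up (empty subtree = -1):
  height(1) = 1 + max(-1, -1) = 0
  height(9) = 1 + max(-1, -1) = 0
  height(4) = 1 + max(0, 0) = 1
  height(25) = 1 + max(-1, -1) = 0
  height(30) = 1 + max(0, -1) = 1
  height(47) = 1 + max(-1, -1) = 0
  height(39) = 1 + max(-1, 0) = 1
  height(31) = 1 + max(1, 1) = 2
  height(15) = 1 + max(1, 2) = 3
Height = 3


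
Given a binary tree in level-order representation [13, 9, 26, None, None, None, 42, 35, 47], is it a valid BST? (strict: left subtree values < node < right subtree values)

Level-order array: [13, 9, 26, None, None, None, 42, 35, 47]
Validate using subtree bounds (lo, hi): at each node, require lo < value < hi,
then recurse left with hi=value and right with lo=value.
Preorder trace (stopping at first violation):
  at node 13 with bounds (-inf, +inf): OK
  at node 9 with bounds (-inf, 13): OK
  at node 26 with bounds (13, +inf): OK
  at node 42 with bounds (26, +inf): OK
  at node 35 with bounds (26, 42): OK
  at node 47 with bounds (42, +inf): OK
No violation found at any node.
Result: Valid BST


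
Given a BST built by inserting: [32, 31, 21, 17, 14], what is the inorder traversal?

Tree insertion order: [32, 31, 21, 17, 14]
Tree (level-order array): [32, 31, None, 21, None, 17, None, 14]
Inorder traversal: [14, 17, 21, 31, 32]


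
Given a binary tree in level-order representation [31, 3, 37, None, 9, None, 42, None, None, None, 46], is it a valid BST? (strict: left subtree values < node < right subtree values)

Level-order array: [31, 3, 37, None, 9, None, 42, None, None, None, 46]
Validate using subtree bounds (lo, hi): at each node, require lo < value < hi,
then recurse left with hi=value and right with lo=value.
Preorder trace (stopping at first violation):
  at node 31 with bounds (-inf, +inf): OK
  at node 3 with bounds (-inf, 31): OK
  at node 9 with bounds (3, 31): OK
  at node 37 with bounds (31, +inf): OK
  at node 42 with bounds (37, +inf): OK
  at node 46 with bounds (42, +inf): OK
No violation found at any node.
Result: Valid BST


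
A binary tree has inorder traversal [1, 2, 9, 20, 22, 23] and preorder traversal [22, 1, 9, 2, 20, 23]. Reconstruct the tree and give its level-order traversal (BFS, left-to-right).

Inorder:  [1, 2, 9, 20, 22, 23]
Preorder: [22, 1, 9, 2, 20, 23]
Algorithm: preorder visits root first, so consume preorder in order;
for each root, split the current inorder slice at that value into
left-subtree inorder and right-subtree inorder, then recurse.
Recursive splits:
  root=22; inorder splits into left=[1, 2, 9, 20], right=[23]
  root=1; inorder splits into left=[], right=[2, 9, 20]
  root=9; inorder splits into left=[2], right=[20]
  root=2; inorder splits into left=[], right=[]
  root=20; inorder splits into left=[], right=[]
  root=23; inorder splits into left=[], right=[]
Reconstructed level-order: [22, 1, 23, 9, 2, 20]


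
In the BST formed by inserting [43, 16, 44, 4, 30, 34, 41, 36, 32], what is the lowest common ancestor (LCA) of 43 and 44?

Tree insertion order: [43, 16, 44, 4, 30, 34, 41, 36, 32]
Tree (level-order array): [43, 16, 44, 4, 30, None, None, None, None, None, 34, 32, 41, None, None, 36]
In a BST, the LCA of p=43, q=44 is the first node v on the
root-to-leaf path with p <= v <= q (go left if both < v, right if both > v).
Walk from root:
  at 43: 43 <= 43 <= 44, this is the LCA
LCA = 43


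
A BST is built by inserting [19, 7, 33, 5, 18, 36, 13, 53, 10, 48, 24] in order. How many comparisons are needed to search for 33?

Search path for 33: 19 -> 33
Found: True
Comparisons: 2


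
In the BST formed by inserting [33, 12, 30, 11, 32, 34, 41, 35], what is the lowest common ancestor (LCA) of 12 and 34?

Tree insertion order: [33, 12, 30, 11, 32, 34, 41, 35]
Tree (level-order array): [33, 12, 34, 11, 30, None, 41, None, None, None, 32, 35]
In a BST, the LCA of p=12, q=34 is the first node v on the
root-to-leaf path with p <= v <= q (go left if both < v, right if both > v).
Walk from root:
  at 33: 12 <= 33 <= 34, this is the LCA
LCA = 33


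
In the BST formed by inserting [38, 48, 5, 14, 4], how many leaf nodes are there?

Tree built from: [38, 48, 5, 14, 4]
Tree (level-order array): [38, 5, 48, 4, 14]
Rule: A leaf has 0 children.
Per-node child counts:
  node 38: 2 child(ren)
  node 5: 2 child(ren)
  node 4: 0 child(ren)
  node 14: 0 child(ren)
  node 48: 0 child(ren)
Matching nodes: [4, 14, 48]
Count of leaf nodes: 3


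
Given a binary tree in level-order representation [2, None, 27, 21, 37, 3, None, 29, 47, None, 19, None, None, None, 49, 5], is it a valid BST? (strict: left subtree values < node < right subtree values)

Level-order array: [2, None, 27, 21, 37, 3, None, 29, 47, None, 19, None, None, None, 49, 5]
Validate using subtree bounds (lo, hi): at each node, require lo < value < hi,
then recurse left with hi=value and right with lo=value.
Preorder trace (stopping at first violation):
  at node 2 with bounds (-inf, +inf): OK
  at node 27 with bounds (2, +inf): OK
  at node 21 with bounds (2, 27): OK
  at node 3 with bounds (2, 21): OK
  at node 19 with bounds (3, 21): OK
  at node 5 with bounds (3, 19): OK
  at node 37 with bounds (27, +inf): OK
  at node 29 with bounds (27, 37): OK
  at node 47 with bounds (37, +inf): OK
  at node 49 with bounds (47, +inf): OK
No violation found at any node.
Result: Valid BST


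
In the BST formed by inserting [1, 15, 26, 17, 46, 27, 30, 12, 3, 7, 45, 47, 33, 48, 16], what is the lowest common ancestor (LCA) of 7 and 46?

Tree insertion order: [1, 15, 26, 17, 46, 27, 30, 12, 3, 7, 45, 47, 33, 48, 16]
Tree (level-order array): [1, None, 15, 12, 26, 3, None, 17, 46, None, 7, 16, None, 27, 47, None, None, None, None, None, 30, None, 48, None, 45, None, None, 33]
In a BST, the LCA of p=7, q=46 is the first node v on the
root-to-leaf path with p <= v <= q (go left if both < v, right if both > v).
Walk from root:
  at 1: both 7 and 46 > 1, go right
  at 15: 7 <= 15 <= 46, this is the LCA
LCA = 15


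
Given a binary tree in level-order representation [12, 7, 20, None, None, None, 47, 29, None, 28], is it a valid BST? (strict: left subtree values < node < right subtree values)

Level-order array: [12, 7, 20, None, None, None, 47, 29, None, 28]
Validate using subtree bounds (lo, hi): at each node, require lo < value < hi,
then recurse left with hi=value and right with lo=value.
Preorder trace (stopping at first violation):
  at node 12 with bounds (-inf, +inf): OK
  at node 7 with bounds (-inf, 12): OK
  at node 20 with bounds (12, +inf): OK
  at node 47 with bounds (20, +inf): OK
  at node 29 with bounds (20, 47): OK
  at node 28 with bounds (20, 29): OK
No violation found at any node.
Result: Valid BST


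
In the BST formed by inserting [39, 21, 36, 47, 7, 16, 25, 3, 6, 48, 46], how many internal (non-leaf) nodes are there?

Tree built from: [39, 21, 36, 47, 7, 16, 25, 3, 6, 48, 46]
Tree (level-order array): [39, 21, 47, 7, 36, 46, 48, 3, 16, 25, None, None, None, None, None, None, 6]
Rule: An internal node has at least one child.
Per-node child counts:
  node 39: 2 child(ren)
  node 21: 2 child(ren)
  node 7: 2 child(ren)
  node 3: 1 child(ren)
  node 6: 0 child(ren)
  node 16: 0 child(ren)
  node 36: 1 child(ren)
  node 25: 0 child(ren)
  node 47: 2 child(ren)
  node 46: 0 child(ren)
  node 48: 0 child(ren)
Matching nodes: [39, 21, 7, 3, 36, 47]
Count of internal (non-leaf) nodes: 6


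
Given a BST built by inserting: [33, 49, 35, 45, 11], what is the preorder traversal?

Tree insertion order: [33, 49, 35, 45, 11]
Tree (level-order array): [33, 11, 49, None, None, 35, None, None, 45]
Preorder traversal: [33, 11, 49, 35, 45]


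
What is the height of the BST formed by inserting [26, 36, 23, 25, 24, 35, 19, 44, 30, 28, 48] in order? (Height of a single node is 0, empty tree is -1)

Insertion order: [26, 36, 23, 25, 24, 35, 19, 44, 30, 28, 48]
Tree (level-order array): [26, 23, 36, 19, 25, 35, 44, None, None, 24, None, 30, None, None, 48, None, None, 28]
Compute height bottom-up (empty subtree = -1):
  height(19) = 1 + max(-1, -1) = 0
  height(24) = 1 + max(-1, -1) = 0
  height(25) = 1 + max(0, -1) = 1
  height(23) = 1 + max(0, 1) = 2
  height(28) = 1 + max(-1, -1) = 0
  height(30) = 1 + max(0, -1) = 1
  height(35) = 1 + max(1, -1) = 2
  height(48) = 1 + max(-1, -1) = 0
  height(44) = 1 + max(-1, 0) = 1
  height(36) = 1 + max(2, 1) = 3
  height(26) = 1 + max(2, 3) = 4
Height = 4


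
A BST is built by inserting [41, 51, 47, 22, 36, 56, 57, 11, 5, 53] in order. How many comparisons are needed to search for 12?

Search path for 12: 41 -> 22 -> 11
Found: False
Comparisons: 3


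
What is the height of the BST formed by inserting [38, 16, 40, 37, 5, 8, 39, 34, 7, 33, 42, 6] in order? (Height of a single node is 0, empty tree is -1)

Insertion order: [38, 16, 40, 37, 5, 8, 39, 34, 7, 33, 42, 6]
Tree (level-order array): [38, 16, 40, 5, 37, 39, 42, None, 8, 34, None, None, None, None, None, 7, None, 33, None, 6]
Compute height bottom-up (empty subtree = -1):
  height(6) = 1 + max(-1, -1) = 0
  height(7) = 1 + max(0, -1) = 1
  height(8) = 1 + max(1, -1) = 2
  height(5) = 1 + max(-1, 2) = 3
  height(33) = 1 + max(-1, -1) = 0
  height(34) = 1 + max(0, -1) = 1
  height(37) = 1 + max(1, -1) = 2
  height(16) = 1 + max(3, 2) = 4
  height(39) = 1 + max(-1, -1) = 0
  height(42) = 1 + max(-1, -1) = 0
  height(40) = 1 + max(0, 0) = 1
  height(38) = 1 + max(4, 1) = 5
Height = 5


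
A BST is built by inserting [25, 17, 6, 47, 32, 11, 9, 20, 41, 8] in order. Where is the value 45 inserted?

Starting tree (level order): [25, 17, 47, 6, 20, 32, None, None, 11, None, None, None, 41, 9, None, None, None, 8]
Insertion path: 25 -> 47 -> 32 -> 41
Result: insert 45 as right child of 41
Final tree (level order): [25, 17, 47, 6, 20, 32, None, None, 11, None, None, None, 41, 9, None, None, 45, 8]


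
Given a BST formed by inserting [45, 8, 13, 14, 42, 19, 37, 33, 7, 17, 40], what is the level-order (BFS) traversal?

Tree insertion order: [45, 8, 13, 14, 42, 19, 37, 33, 7, 17, 40]
Tree (level-order array): [45, 8, None, 7, 13, None, None, None, 14, None, 42, 19, None, 17, 37, None, None, 33, 40]
BFS from the root, enqueuing left then right child of each popped node:
  queue [45] -> pop 45, enqueue [8], visited so far: [45]
  queue [8] -> pop 8, enqueue [7, 13], visited so far: [45, 8]
  queue [7, 13] -> pop 7, enqueue [none], visited so far: [45, 8, 7]
  queue [13] -> pop 13, enqueue [14], visited so far: [45, 8, 7, 13]
  queue [14] -> pop 14, enqueue [42], visited so far: [45, 8, 7, 13, 14]
  queue [42] -> pop 42, enqueue [19], visited so far: [45, 8, 7, 13, 14, 42]
  queue [19] -> pop 19, enqueue [17, 37], visited so far: [45, 8, 7, 13, 14, 42, 19]
  queue [17, 37] -> pop 17, enqueue [none], visited so far: [45, 8, 7, 13, 14, 42, 19, 17]
  queue [37] -> pop 37, enqueue [33, 40], visited so far: [45, 8, 7, 13, 14, 42, 19, 17, 37]
  queue [33, 40] -> pop 33, enqueue [none], visited so far: [45, 8, 7, 13, 14, 42, 19, 17, 37, 33]
  queue [40] -> pop 40, enqueue [none], visited so far: [45, 8, 7, 13, 14, 42, 19, 17, 37, 33, 40]
Result: [45, 8, 7, 13, 14, 42, 19, 17, 37, 33, 40]


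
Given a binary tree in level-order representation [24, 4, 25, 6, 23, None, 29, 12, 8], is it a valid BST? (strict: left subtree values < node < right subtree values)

Level-order array: [24, 4, 25, 6, 23, None, 29, 12, 8]
Validate using subtree bounds (lo, hi): at each node, require lo < value < hi,
then recurse left with hi=value and right with lo=value.
Preorder trace (stopping at first violation):
  at node 24 with bounds (-inf, +inf): OK
  at node 4 with bounds (-inf, 24): OK
  at node 6 with bounds (-inf, 4): VIOLATION
Node 6 violates its bound: not (-inf < 6 < 4).
Result: Not a valid BST


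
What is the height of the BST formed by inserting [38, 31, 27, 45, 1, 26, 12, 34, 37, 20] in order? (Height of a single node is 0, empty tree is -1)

Insertion order: [38, 31, 27, 45, 1, 26, 12, 34, 37, 20]
Tree (level-order array): [38, 31, 45, 27, 34, None, None, 1, None, None, 37, None, 26, None, None, 12, None, None, 20]
Compute height bottom-up (empty subtree = -1):
  height(20) = 1 + max(-1, -1) = 0
  height(12) = 1 + max(-1, 0) = 1
  height(26) = 1 + max(1, -1) = 2
  height(1) = 1 + max(-1, 2) = 3
  height(27) = 1 + max(3, -1) = 4
  height(37) = 1 + max(-1, -1) = 0
  height(34) = 1 + max(-1, 0) = 1
  height(31) = 1 + max(4, 1) = 5
  height(45) = 1 + max(-1, -1) = 0
  height(38) = 1 + max(5, 0) = 6
Height = 6


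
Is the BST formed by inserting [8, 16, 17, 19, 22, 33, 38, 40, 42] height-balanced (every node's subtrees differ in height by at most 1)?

Tree (level-order array): [8, None, 16, None, 17, None, 19, None, 22, None, 33, None, 38, None, 40, None, 42]
Definition: a tree is height-balanced if, at every node, |h(left) - h(right)| <= 1 (empty subtree has height -1).
Bottom-up per-node check:
  node 42: h_left=-1, h_right=-1, diff=0 [OK], height=0
  node 40: h_left=-1, h_right=0, diff=1 [OK], height=1
  node 38: h_left=-1, h_right=1, diff=2 [FAIL (|-1-1|=2 > 1)], height=2
  node 33: h_left=-1, h_right=2, diff=3 [FAIL (|-1-2|=3 > 1)], height=3
  node 22: h_left=-1, h_right=3, diff=4 [FAIL (|-1-3|=4 > 1)], height=4
  node 19: h_left=-1, h_right=4, diff=5 [FAIL (|-1-4|=5 > 1)], height=5
  node 17: h_left=-1, h_right=5, diff=6 [FAIL (|-1-5|=6 > 1)], height=6
  node 16: h_left=-1, h_right=6, diff=7 [FAIL (|-1-6|=7 > 1)], height=7
  node 8: h_left=-1, h_right=7, diff=8 [FAIL (|-1-7|=8 > 1)], height=8
Node 38 violates the condition: |-1 - 1| = 2 > 1.
Result: Not balanced


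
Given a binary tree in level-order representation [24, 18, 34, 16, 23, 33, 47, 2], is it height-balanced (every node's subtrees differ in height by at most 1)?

Tree (level-order array): [24, 18, 34, 16, 23, 33, 47, 2]
Definition: a tree is height-balanced if, at every node, |h(left) - h(right)| <= 1 (empty subtree has height -1).
Bottom-up per-node check:
  node 2: h_left=-1, h_right=-1, diff=0 [OK], height=0
  node 16: h_left=0, h_right=-1, diff=1 [OK], height=1
  node 23: h_left=-1, h_right=-1, diff=0 [OK], height=0
  node 18: h_left=1, h_right=0, diff=1 [OK], height=2
  node 33: h_left=-1, h_right=-1, diff=0 [OK], height=0
  node 47: h_left=-1, h_right=-1, diff=0 [OK], height=0
  node 34: h_left=0, h_right=0, diff=0 [OK], height=1
  node 24: h_left=2, h_right=1, diff=1 [OK], height=3
All nodes satisfy the balance condition.
Result: Balanced


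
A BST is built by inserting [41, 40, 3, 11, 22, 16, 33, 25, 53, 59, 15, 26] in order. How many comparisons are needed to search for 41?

Search path for 41: 41
Found: True
Comparisons: 1


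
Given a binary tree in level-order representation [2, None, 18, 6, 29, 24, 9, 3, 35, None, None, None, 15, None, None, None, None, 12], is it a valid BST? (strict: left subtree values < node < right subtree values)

Level-order array: [2, None, 18, 6, 29, 24, 9, 3, 35, None, None, None, 15, None, None, None, None, 12]
Validate using subtree bounds (lo, hi): at each node, require lo < value < hi,
then recurse left with hi=value and right with lo=value.
Preorder trace (stopping at first violation):
  at node 2 with bounds (-inf, +inf): OK
  at node 18 with bounds (2, +inf): OK
  at node 6 with bounds (2, 18): OK
  at node 24 with bounds (2, 6): VIOLATION
Node 24 violates its bound: not (2 < 24 < 6).
Result: Not a valid BST


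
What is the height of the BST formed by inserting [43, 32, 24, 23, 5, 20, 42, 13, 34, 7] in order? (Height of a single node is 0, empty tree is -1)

Insertion order: [43, 32, 24, 23, 5, 20, 42, 13, 34, 7]
Tree (level-order array): [43, 32, None, 24, 42, 23, None, 34, None, 5, None, None, None, None, 20, 13, None, 7]
Compute height bottom-up (empty subtree = -1):
  height(7) = 1 + max(-1, -1) = 0
  height(13) = 1 + max(0, -1) = 1
  height(20) = 1 + max(1, -1) = 2
  height(5) = 1 + max(-1, 2) = 3
  height(23) = 1 + max(3, -1) = 4
  height(24) = 1 + max(4, -1) = 5
  height(34) = 1 + max(-1, -1) = 0
  height(42) = 1 + max(0, -1) = 1
  height(32) = 1 + max(5, 1) = 6
  height(43) = 1 + max(6, -1) = 7
Height = 7


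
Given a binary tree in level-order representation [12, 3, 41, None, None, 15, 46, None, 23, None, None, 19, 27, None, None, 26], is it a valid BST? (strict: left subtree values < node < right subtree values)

Level-order array: [12, 3, 41, None, None, 15, 46, None, 23, None, None, 19, 27, None, None, 26]
Validate using subtree bounds (lo, hi): at each node, require lo < value < hi,
then recurse left with hi=value and right with lo=value.
Preorder trace (stopping at first violation):
  at node 12 with bounds (-inf, +inf): OK
  at node 3 with bounds (-inf, 12): OK
  at node 41 with bounds (12, +inf): OK
  at node 15 with bounds (12, 41): OK
  at node 23 with bounds (15, 41): OK
  at node 19 with bounds (15, 23): OK
  at node 27 with bounds (23, 41): OK
  at node 26 with bounds (23, 27): OK
  at node 46 with bounds (41, +inf): OK
No violation found at any node.
Result: Valid BST


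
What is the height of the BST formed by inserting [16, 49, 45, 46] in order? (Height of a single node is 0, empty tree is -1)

Insertion order: [16, 49, 45, 46]
Tree (level-order array): [16, None, 49, 45, None, None, 46]
Compute height bottom-up (empty subtree = -1):
  height(46) = 1 + max(-1, -1) = 0
  height(45) = 1 + max(-1, 0) = 1
  height(49) = 1 + max(1, -1) = 2
  height(16) = 1 + max(-1, 2) = 3
Height = 3


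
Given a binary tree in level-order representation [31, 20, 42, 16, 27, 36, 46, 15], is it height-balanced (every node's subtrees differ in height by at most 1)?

Tree (level-order array): [31, 20, 42, 16, 27, 36, 46, 15]
Definition: a tree is height-balanced if, at every node, |h(left) - h(right)| <= 1 (empty subtree has height -1).
Bottom-up per-node check:
  node 15: h_left=-1, h_right=-1, diff=0 [OK], height=0
  node 16: h_left=0, h_right=-1, diff=1 [OK], height=1
  node 27: h_left=-1, h_right=-1, diff=0 [OK], height=0
  node 20: h_left=1, h_right=0, diff=1 [OK], height=2
  node 36: h_left=-1, h_right=-1, diff=0 [OK], height=0
  node 46: h_left=-1, h_right=-1, diff=0 [OK], height=0
  node 42: h_left=0, h_right=0, diff=0 [OK], height=1
  node 31: h_left=2, h_right=1, diff=1 [OK], height=3
All nodes satisfy the balance condition.
Result: Balanced


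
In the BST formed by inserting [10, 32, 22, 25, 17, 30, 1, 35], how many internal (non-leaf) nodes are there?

Tree built from: [10, 32, 22, 25, 17, 30, 1, 35]
Tree (level-order array): [10, 1, 32, None, None, 22, 35, 17, 25, None, None, None, None, None, 30]
Rule: An internal node has at least one child.
Per-node child counts:
  node 10: 2 child(ren)
  node 1: 0 child(ren)
  node 32: 2 child(ren)
  node 22: 2 child(ren)
  node 17: 0 child(ren)
  node 25: 1 child(ren)
  node 30: 0 child(ren)
  node 35: 0 child(ren)
Matching nodes: [10, 32, 22, 25]
Count of internal (non-leaf) nodes: 4


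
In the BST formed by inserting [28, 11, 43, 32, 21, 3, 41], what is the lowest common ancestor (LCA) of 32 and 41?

Tree insertion order: [28, 11, 43, 32, 21, 3, 41]
Tree (level-order array): [28, 11, 43, 3, 21, 32, None, None, None, None, None, None, 41]
In a BST, the LCA of p=32, q=41 is the first node v on the
root-to-leaf path with p <= v <= q (go left if both < v, right if both > v).
Walk from root:
  at 28: both 32 and 41 > 28, go right
  at 43: both 32 and 41 < 43, go left
  at 32: 32 <= 32 <= 41, this is the LCA
LCA = 32


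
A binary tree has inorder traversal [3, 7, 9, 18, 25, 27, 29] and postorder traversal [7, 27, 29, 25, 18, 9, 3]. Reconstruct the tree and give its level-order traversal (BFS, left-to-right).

Inorder:   [3, 7, 9, 18, 25, 27, 29]
Postorder: [7, 27, 29, 25, 18, 9, 3]
Algorithm: postorder visits root last, so walk postorder right-to-left;
each value is the root of the current inorder slice — split it at that
value, recurse on the right subtree first, then the left.
Recursive splits:
  root=3; inorder splits into left=[], right=[7, 9, 18, 25, 27, 29]
  root=9; inorder splits into left=[7], right=[18, 25, 27, 29]
  root=18; inorder splits into left=[], right=[25, 27, 29]
  root=25; inorder splits into left=[], right=[27, 29]
  root=29; inorder splits into left=[27], right=[]
  root=27; inorder splits into left=[], right=[]
  root=7; inorder splits into left=[], right=[]
Reconstructed level-order: [3, 9, 7, 18, 25, 29, 27]


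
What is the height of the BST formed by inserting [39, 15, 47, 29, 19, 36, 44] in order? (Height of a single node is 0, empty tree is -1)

Insertion order: [39, 15, 47, 29, 19, 36, 44]
Tree (level-order array): [39, 15, 47, None, 29, 44, None, 19, 36]
Compute height bottom-up (empty subtree = -1):
  height(19) = 1 + max(-1, -1) = 0
  height(36) = 1 + max(-1, -1) = 0
  height(29) = 1 + max(0, 0) = 1
  height(15) = 1 + max(-1, 1) = 2
  height(44) = 1 + max(-1, -1) = 0
  height(47) = 1 + max(0, -1) = 1
  height(39) = 1 + max(2, 1) = 3
Height = 3


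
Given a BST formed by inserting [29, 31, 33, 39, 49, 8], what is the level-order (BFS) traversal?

Tree insertion order: [29, 31, 33, 39, 49, 8]
Tree (level-order array): [29, 8, 31, None, None, None, 33, None, 39, None, 49]
BFS from the root, enqueuing left then right child of each popped node:
  queue [29] -> pop 29, enqueue [8, 31], visited so far: [29]
  queue [8, 31] -> pop 8, enqueue [none], visited so far: [29, 8]
  queue [31] -> pop 31, enqueue [33], visited so far: [29, 8, 31]
  queue [33] -> pop 33, enqueue [39], visited so far: [29, 8, 31, 33]
  queue [39] -> pop 39, enqueue [49], visited so far: [29, 8, 31, 33, 39]
  queue [49] -> pop 49, enqueue [none], visited so far: [29, 8, 31, 33, 39, 49]
Result: [29, 8, 31, 33, 39, 49]


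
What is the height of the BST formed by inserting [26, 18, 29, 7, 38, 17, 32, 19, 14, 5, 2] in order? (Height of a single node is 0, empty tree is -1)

Insertion order: [26, 18, 29, 7, 38, 17, 32, 19, 14, 5, 2]
Tree (level-order array): [26, 18, 29, 7, 19, None, 38, 5, 17, None, None, 32, None, 2, None, 14]
Compute height bottom-up (empty subtree = -1):
  height(2) = 1 + max(-1, -1) = 0
  height(5) = 1 + max(0, -1) = 1
  height(14) = 1 + max(-1, -1) = 0
  height(17) = 1 + max(0, -1) = 1
  height(7) = 1 + max(1, 1) = 2
  height(19) = 1 + max(-1, -1) = 0
  height(18) = 1 + max(2, 0) = 3
  height(32) = 1 + max(-1, -1) = 0
  height(38) = 1 + max(0, -1) = 1
  height(29) = 1 + max(-1, 1) = 2
  height(26) = 1 + max(3, 2) = 4
Height = 4


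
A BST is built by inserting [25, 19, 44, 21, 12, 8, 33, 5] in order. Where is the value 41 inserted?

Starting tree (level order): [25, 19, 44, 12, 21, 33, None, 8, None, None, None, None, None, 5]
Insertion path: 25 -> 44 -> 33
Result: insert 41 as right child of 33
Final tree (level order): [25, 19, 44, 12, 21, 33, None, 8, None, None, None, None, 41, 5]


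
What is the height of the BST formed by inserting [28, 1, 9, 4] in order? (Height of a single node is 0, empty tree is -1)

Insertion order: [28, 1, 9, 4]
Tree (level-order array): [28, 1, None, None, 9, 4]
Compute height bottom-up (empty subtree = -1):
  height(4) = 1 + max(-1, -1) = 0
  height(9) = 1 + max(0, -1) = 1
  height(1) = 1 + max(-1, 1) = 2
  height(28) = 1 + max(2, -1) = 3
Height = 3


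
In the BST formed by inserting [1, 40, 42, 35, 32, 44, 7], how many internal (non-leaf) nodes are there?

Tree built from: [1, 40, 42, 35, 32, 44, 7]
Tree (level-order array): [1, None, 40, 35, 42, 32, None, None, 44, 7]
Rule: An internal node has at least one child.
Per-node child counts:
  node 1: 1 child(ren)
  node 40: 2 child(ren)
  node 35: 1 child(ren)
  node 32: 1 child(ren)
  node 7: 0 child(ren)
  node 42: 1 child(ren)
  node 44: 0 child(ren)
Matching nodes: [1, 40, 35, 32, 42]
Count of internal (non-leaf) nodes: 5


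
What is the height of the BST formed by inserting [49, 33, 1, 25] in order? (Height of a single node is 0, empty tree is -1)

Insertion order: [49, 33, 1, 25]
Tree (level-order array): [49, 33, None, 1, None, None, 25]
Compute height bottom-up (empty subtree = -1):
  height(25) = 1 + max(-1, -1) = 0
  height(1) = 1 + max(-1, 0) = 1
  height(33) = 1 + max(1, -1) = 2
  height(49) = 1 + max(2, -1) = 3
Height = 3


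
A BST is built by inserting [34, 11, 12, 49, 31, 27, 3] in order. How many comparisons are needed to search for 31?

Search path for 31: 34 -> 11 -> 12 -> 31
Found: True
Comparisons: 4


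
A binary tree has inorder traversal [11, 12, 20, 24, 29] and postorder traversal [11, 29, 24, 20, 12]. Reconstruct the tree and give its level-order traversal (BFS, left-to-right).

Inorder:   [11, 12, 20, 24, 29]
Postorder: [11, 29, 24, 20, 12]
Algorithm: postorder visits root last, so walk postorder right-to-left;
each value is the root of the current inorder slice — split it at that
value, recurse on the right subtree first, then the left.
Recursive splits:
  root=12; inorder splits into left=[11], right=[20, 24, 29]
  root=20; inorder splits into left=[], right=[24, 29]
  root=24; inorder splits into left=[], right=[29]
  root=29; inorder splits into left=[], right=[]
  root=11; inorder splits into left=[], right=[]
Reconstructed level-order: [12, 11, 20, 24, 29]
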